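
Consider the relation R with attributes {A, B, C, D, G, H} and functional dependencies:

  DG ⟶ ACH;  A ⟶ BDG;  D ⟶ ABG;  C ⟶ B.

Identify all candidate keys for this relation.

{A}⁺: A→BDG adds B, D, G; DG→ACH adds C, H → {A, B, C, D, G, H}.
{D}⁺: D→ABG adds A, B, G; DG→ACH adds C, H → {A, B, C, D, G, H}.

(A), (D)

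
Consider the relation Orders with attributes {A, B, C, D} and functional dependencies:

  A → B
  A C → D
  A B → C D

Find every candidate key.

Attribute A never appears on the right-hand side of any dependency, so A must belong to every candidate key.
{A}⁺ = {A, B, C, D}, which is all of the schema, so {A} is the only candidate key.

{A}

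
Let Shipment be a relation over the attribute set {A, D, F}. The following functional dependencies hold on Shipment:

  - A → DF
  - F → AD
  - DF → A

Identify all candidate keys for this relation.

{A}, {F}

{A}⁺: A→DF adds D, F → {A, D, F}.
{F}⁺: F→AD adds A, D → {A, D, F}.
Any other superkey contains one of these as a subset, so there are no further candidate keys.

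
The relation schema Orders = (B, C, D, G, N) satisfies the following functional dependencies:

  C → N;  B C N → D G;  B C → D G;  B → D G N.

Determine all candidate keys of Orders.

(B, C)

Attributes B, C never appear on any right-hand side, so every candidate key must contain {B, C}.
{B, C}⁺ = {B, C, D, G, N}, which is all of the schema, so {B, C} is the only candidate key.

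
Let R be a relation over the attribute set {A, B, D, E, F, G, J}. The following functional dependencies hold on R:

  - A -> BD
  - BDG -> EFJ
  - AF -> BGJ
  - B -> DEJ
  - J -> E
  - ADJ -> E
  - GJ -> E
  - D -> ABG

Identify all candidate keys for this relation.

{A}⁺: A→BD adds B, D; B→DEJ adds E, J; D→ABG adds G; BDG→EFJ adds F → {A, B, D, E, F, G, J}.
{B}⁺: B→DEJ adds D, E, J; D→ABG adds A, G; BDG→EFJ adds F → {A, B, D, E, F, G, J}.
{D}⁺: D→ABG adds A, B, G; BDG→EFJ adds E, F, J → {A, B, D, E, F, G, J}.
Any other superkey contains one of these as a subset, so there are no further candidate keys.

A, B, D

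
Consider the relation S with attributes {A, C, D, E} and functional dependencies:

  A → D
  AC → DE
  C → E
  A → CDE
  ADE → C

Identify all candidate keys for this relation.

(A)

Attribute A never appears on the right-hand side of any dependency, so A must belong to every candidate key.
{A}⁺ = {A, C, D, E}, which is all of the schema, so {A} is the only candidate key.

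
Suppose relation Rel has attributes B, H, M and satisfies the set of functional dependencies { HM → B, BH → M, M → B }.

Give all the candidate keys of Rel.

Attribute H never appears on the right-hand side of any dependency, so H must belong to every candidate key.
{H}⁺ = {H}, which is not all of the schema, so we must add further attributes.
{B, H}⁺: BH→M adds M → {B, H, M}. Minimal: {H}⁺ = {H}; {B}⁺ = {B} — none reach the full schema.
{H, M}⁺: HM→B adds B → {B, H, M}. Minimal: {M}⁺ = {B, M}; {H}⁺ = {H} — none reach the full schema.
Any other superkey contains one of these as a subset, so there are no further candidate keys.

BH, HM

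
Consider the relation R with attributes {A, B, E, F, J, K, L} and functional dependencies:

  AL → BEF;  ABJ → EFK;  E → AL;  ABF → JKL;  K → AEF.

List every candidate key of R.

(E), (K), (A, L), (A, B, F), (A, B, J)

{E}⁺: E→AL adds A, L; AL→BEF adds B, F; ABF→JKL adds J, K → {A, B, E, F, J, K, L}.
{K}⁺: K→AEF adds A, E, F; E→AL adds L; AL→BEF adds B; ABF→JKL adds J → {A, B, E, F, J, K, L}.
{A, L}⁺: AL→BEF adds B, E, F; ABF→JKL adds J, K → {A, B, E, F, J, K, L}. Minimal: {L}⁺ = {L}; {A}⁺ = {A} — none reach the full schema.
{A, B, F}⁺: ABF→JKL adds J, K, L; K→AEF adds E → {A, B, E, F, J, K, L}. Minimal: {B, F}⁺ = {B, F}; {A, F}⁺ = {A, F}; {A, B}⁺ = {A, B} — none reach the full schema.
{A, B, J}⁺: ABJ→EFK adds E, F, K; E→AL adds L → {A, B, E, F, J, K, L}. Minimal: {B, J}⁺ = {B, J}; {A, J}⁺ = {A, J}; {A, B}⁺ = {A, B} — none reach the full schema.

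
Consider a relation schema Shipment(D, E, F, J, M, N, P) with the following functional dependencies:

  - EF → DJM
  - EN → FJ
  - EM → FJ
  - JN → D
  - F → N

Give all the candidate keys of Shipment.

Attributes E, P never appear on any right-hand side, so every candidate key must contain {E, P}.
{E, P}⁺ = {E, P}, which is not all of the schema, so we must add further attributes.
{E, F, P}⁺: EF→DJM adds D, J, M; F→N adds N → {D, E, F, J, M, N, P}. Minimal: {F, P}⁺ = {F, N, P}; {E, P}⁺ = {E, P}; {E, F}⁺ = {D, E, F, J, M, N} — none reach the full schema.
{E, M, P}⁺: EM→FJ adds F, J; F→N adds N; EF→DJM adds D → {D, E, F, J, M, N, P}. Minimal: {M, P}⁺ = {M, P}; {E, P}⁺ = {E, P}; {E, M}⁺ = {D, E, F, J, M, N} — none reach the full schema.
{E, N, P}⁺: EN→FJ adds F, J; JN→D adds D; EF→DJM adds M → {D, E, F, J, M, N, P}. Minimal: {N, P}⁺ = {N, P}; {E, P}⁺ = {E, P}; {E, N}⁺ = {D, E, F, J, M, N} — none reach the full schema.

(E, F, P); (E, M, P); (E, N, P)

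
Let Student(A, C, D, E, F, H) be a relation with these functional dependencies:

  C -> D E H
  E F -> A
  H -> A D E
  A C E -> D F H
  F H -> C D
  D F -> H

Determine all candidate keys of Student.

{C}, {D, F}, {F, H}

{C}⁺: C→DEH adds D, E, H; H→ADE adds A; ACE→DFH adds F → {A, C, D, E, F, H}.
{D, F}⁺: DF→H adds H; H→ADE adds A, E; FH→CD adds C → {A, C, D, E, F, H}. Minimal: {F}⁺ = {F}; {D}⁺ = {D} — none reach the full schema.
{F, H}⁺: H→ADE adds A, D, E; FH→CD adds C → {A, C, D, E, F, H}. Minimal: {H}⁺ = {A, D, E, H}; {F}⁺ = {F} — none reach the full schema.
Any other superkey contains one of these as a subset, so there are no further candidate keys.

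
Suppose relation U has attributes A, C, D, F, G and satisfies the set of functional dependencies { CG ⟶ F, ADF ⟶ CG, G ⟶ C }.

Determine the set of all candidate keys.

{A, D, F}, {A, D, G}

Attributes A, D never appear on any right-hand side, so every candidate key must contain {A, D}.
{A, D}⁺ = {A, D}, which is not all of the schema, so we must add further attributes.
{A, D, F}⁺: ADF→CG adds C, G → {A, C, D, F, G}. Minimal: {D, F}⁺ = {D, F}; {A, F}⁺ = {A, F}; {A, D}⁺ = {A, D} — none reach the full schema.
{A, D, G}⁺: G→C adds C; CG→F adds F → {A, C, D, F, G}. Minimal: {D, G}⁺ = {C, D, F, G}; {A, G}⁺ = {A, C, F, G}; {A, D}⁺ = {A, D} — none reach the full schema.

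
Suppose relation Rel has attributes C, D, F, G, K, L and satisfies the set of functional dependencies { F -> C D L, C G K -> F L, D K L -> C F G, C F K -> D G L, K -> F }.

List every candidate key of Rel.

{K}

Attribute K never appears on the right-hand side of any dependency, so K must belong to every candidate key.
{K}⁺ = {C, D, F, G, K, L}, which is all of the schema, so {K} is the only candidate key.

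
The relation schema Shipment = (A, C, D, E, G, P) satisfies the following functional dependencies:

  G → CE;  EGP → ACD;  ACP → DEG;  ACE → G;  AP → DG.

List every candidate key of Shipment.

Attribute P never appears on the right-hand side of any dependency, so P must belong to every candidate key.
{P}⁺ = {P}, which is not all of the schema, so we must add further attributes.
{A, P}⁺: AP→DG adds D, G; G→CE adds C, E → {A, C, D, E, G, P}. Minimal: {P}⁺ = {P}; {A}⁺ = {A} — none reach the full schema.
{G, P}⁺: G→CE adds C, E; EGP→ACD adds A, D → {A, C, D, E, G, P}. Minimal: {P}⁺ = {P}; {G}⁺ = {C, E, G} — none reach the full schema.

{A, P}; {G, P}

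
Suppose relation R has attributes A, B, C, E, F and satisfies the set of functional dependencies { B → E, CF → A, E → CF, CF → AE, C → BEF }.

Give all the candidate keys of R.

{B}, {C}, {E}

{B}⁺: B→E adds E; E→CF adds C, F; CF→AE adds A → {A, B, C, E, F}.
{C}⁺: C→BEF adds B, E, F; CF→A adds A → {A, B, C, E, F}.
{E}⁺: E→CF adds C, F; CF→AE adds A; C→BEF adds B → {A, B, C, E, F}.
Any other superkey contains one of these as a subset, so there are no further candidate keys.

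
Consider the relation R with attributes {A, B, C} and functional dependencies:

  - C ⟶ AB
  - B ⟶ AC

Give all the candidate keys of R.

{B}⁺: B→AC adds A, C → {A, B, C}.
{C}⁺: C→AB adds A, B → {A, B, C}.

{B}; {C}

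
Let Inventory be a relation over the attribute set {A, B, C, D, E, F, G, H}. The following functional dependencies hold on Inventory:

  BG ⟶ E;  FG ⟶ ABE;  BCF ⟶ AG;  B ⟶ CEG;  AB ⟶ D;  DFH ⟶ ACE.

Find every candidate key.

{B, F, H}; {F, G, H}

Attributes F, H never appear on any right-hand side, so every candidate key must contain {F, H}.
{F, H}⁺ = {F, H}, which is not all of the schema, so we must add further attributes.
{B, F, H}⁺: B→CEG adds C, E, G; FG→ABE adds A; AB→D adds D → {A, B, C, D, E, F, G, H}. Minimal: {F, H}⁺ = {F, H}; {B, H}⁺ = {B, C, E, G, H}; {B, F}⁺ = {A, B, C, D, E, F, G} — none reach the full schema.
{F, G, H}⁺: FG→ABE adds A, B, E; B→CEG adds C; AB→D adds D → {A, B, C, D, E, F, G, H}. Minimal: {G, H}⁺ = {G, H}; {F, H}⁺ = {F, H}; {F, G}⁺ = {A, B, C, D, E, F, G} — none reach the full schema.
Any other superkey contains one of these as a subset, so there are no further candidate keys.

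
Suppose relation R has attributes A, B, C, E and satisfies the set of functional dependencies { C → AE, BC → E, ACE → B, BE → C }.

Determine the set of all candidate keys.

{C}, {B, E}

{C}⁺: C→AE adds A, E; ACE→B adds B → {A, B, C, E}.
{B, E}⁺: BE→C adds C; C→AE adds A → {A, B, C, E}. Minimal: {E}⁺ = {E}; {B}⁺ = {B} — none reach the full schema.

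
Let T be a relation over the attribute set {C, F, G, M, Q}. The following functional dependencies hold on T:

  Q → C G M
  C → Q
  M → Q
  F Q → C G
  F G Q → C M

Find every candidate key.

Attribute F never appears on the right-hand side of any dependency, so F must belong to every candidate key.
{F}⁺ = {F}, which is not all of the schema, so we must add further attributes.
{C, F}⁺: C→Q adds Q; FQ→CG adds G; FGQ→CM adds M → {C, F, G, M, Q}. Minimal: {F}⁺ = {F}; {C}⁺ = {C, G, M, Q} — none reach the full schema.
{F, M}⁺: M→Q adds Q; FQ→CG adds C, G → {C, F, G, M, Q}. Minimal: {M}⁺ = {C, G, M, Q}; {F}⁺ = {F} — none reach the full schema.
{F, Q}⁺: Q→CGM adds C, G, M → {C, F, G, M, Q}. Minimal: {Q}⁺ = {C, G, M, Q}; {F}⁺ = {F} — none reach the full schema.
Any other superkey contains one of these as a subset, so there are no further candidate keys.

CF, FM, FQ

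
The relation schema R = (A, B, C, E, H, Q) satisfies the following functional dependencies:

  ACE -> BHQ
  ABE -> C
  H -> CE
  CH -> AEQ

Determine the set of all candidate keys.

{H}, {A, B, E}, {A, C, E}

{H}⁺: H→CE adds C, E; CH→AEQ adds A, Q; ACE→BHQ adds B → {A, B, C, E, H, Q}.
{A, B, E}⁺: ABE→C adds C; ACE→BHQ adds H, Q → {A, B, C, E, H, Q}. Minimal: {B, E}⁺ = {B, E}; {A, E}⁺ = {A, E}; {A, B}⁺ = {A, B} — none reach the full schema.
{A, C, E}⁺: ACE→BHQ adds B, H, Q → {A, B, C, E, H, Q}. Minimal: {C, E}⁺ = {C, E}; {A, E}⁺ = {A, E}; {A, C}⁺ = {A, C} — none reach the full schema.
Any other superkey contains one of these as a subset, so there are no further candidate keys.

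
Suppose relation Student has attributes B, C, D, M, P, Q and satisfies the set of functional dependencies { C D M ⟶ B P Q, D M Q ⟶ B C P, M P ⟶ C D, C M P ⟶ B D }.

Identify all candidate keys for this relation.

Attribute M never appears on the right-hand side of any dependency, so M must belong to every candidate key.
{M}⁺ = {M}, which is not all of the schema, so we must add further attributes.
{M, P}⁺: MP→CD adds C, D; CMP→BD adds B; CDM→BPQ adds Q → {B, C, D, M, P, Q}. Minimal: {P}⁺ = {P}; {M}⁺ = {M} — none reach the full schema.
{C, D, M}⁺: CDM→BPQ adds B, P, Q → {B, C, D, M, P, Q}. Minimal: {D, M}⁺ = {D, M}; {C, M}⁺ = {C, M}; {C, D}⁺ = {C, D} — none reach the full schema.
{D, M, Q}⁺: DMQ→BCP adds B, C, P → {B, C, D, M, P, Q}. Minimal: {M, Q}⁺ = {M, Q}; {D, Q}⁺ = {D, Q}; {D, M}⁺ = {D, M} — none reach the full schema.
Any other superkey contains one of these as a subset, so there are no further candidate keys.

{M, P}, {C, D, M}, {D, M, Q}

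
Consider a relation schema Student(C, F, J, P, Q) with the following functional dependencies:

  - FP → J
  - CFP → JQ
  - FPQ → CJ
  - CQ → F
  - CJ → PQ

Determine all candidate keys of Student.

{C, J}⁺: CJ→PQ adds P, Q; CQ→F adds F → {C, F, J, P, Q}. Minimal: {J}⁺ = {J}; {C}⁺ = {C} — none reach the full schema.
{C, F, P}⁺: FP→J adds J; CFP→JQ adds Q → {C, F, J, P, Q}. Minimal: {F, P}⁺ = {F, J, P}; {C, P}⁺ = {C, P}; {C, F}⁺ = {C, F} — none reach the full schema.
{C, P, Q}⁺: CQ→F adds F; FP→J adds J → {C, F, J, P, Q}. Minimal: {P, Q}⁺ = {P, Q}; {C, Q}⁺ = {C, F, Q}; {C, P}⁺ = {C, P} — none reach the full schema.
{F, P, Q}⁺: FP→J adds J; FPQ→CJ adds C → {C, F, J, P, Q}. Minimal: {P, Q}⁺ = {P, Q}; {F, Q}⁺ = {F, Q}; {F, P}⁺ = {F, J, P} — none reach the full schema.

{C, J}, {C, F, P}, {C, P, Q}, {F, P, Q}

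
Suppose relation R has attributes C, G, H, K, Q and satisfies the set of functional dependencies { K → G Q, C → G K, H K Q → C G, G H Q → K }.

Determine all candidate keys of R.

Attribute H never appears on the right-hand side of any dependency, so H must belong to every candidate key.
{H}⁺ = {H}, which is not all of the schema, so we must add further attributes.
{C, H}⁺: C→GK adds G, K; K→GQ adds Q → {C, G, H, K, Q}. Minimal: {H}⁺ = {H}; {C}⁺ = {C, G, K, Q} — none reach the full schema.
{H, K}⁺: K→GQ adds G, Q; HKQ→CG adds C → {C, G, H, K, Q}. Minimal: {K}⁺ = {G, K, Q}; {H}⁺ = {H} — none reach the full schema.
{G, H, Q}⁺: GHQ→K adds K; HKQ→CG adds C → {C, G, H, K, Q}. Minimal: {H, Q}⁺ = {H, Q}; {G, Q}⁺ = {G, Q}; {G, H}⁺ = {G, H} — none reach the full schema.

(C, H); (H, K); (G, H, Q)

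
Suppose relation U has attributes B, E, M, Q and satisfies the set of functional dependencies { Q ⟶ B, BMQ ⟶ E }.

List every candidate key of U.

(M, Q)

Attributes M, Q never appear on any right-hand side, so every candidate key must contain {M, Q}.
{M, Q}⁺ = {B, E, M, Q}, which is all of the schema, so {M, Q} is the only candidate key.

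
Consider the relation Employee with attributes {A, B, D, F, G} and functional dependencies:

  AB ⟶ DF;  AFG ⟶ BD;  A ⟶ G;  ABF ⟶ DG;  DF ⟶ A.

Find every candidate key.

{A, B}, {A, F}, {D, F}

{A, B}⁺: AB→DF adds D, F; A→G adds G → {A, B, D, F, G}. Minimal: {B}⁺ = {B}; {A}⁺ = {A, G} — none reach the full schema.
{A, F}⁺: A→G adds G; AFG→BD adds B, D → {A, B, D, F, G}. Minimal: {F}⁺ = {F}; {A}⁺ = {A, G} — none reach the full schema.
{D, F}⁺: DF→A adds A; A→G adds G; AFG→BD adds B → {A, B, D, F, G}. Minimal: {F}⁺ = {F}; {D}⁺ = {D} — none reach the full schema.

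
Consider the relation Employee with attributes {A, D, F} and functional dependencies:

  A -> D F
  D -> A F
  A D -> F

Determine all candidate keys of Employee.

{A}⁺: A→DF adds D, F → {A, D, F}.
{D}⁺: D→AF adds A, F → {A, D, F}.

(A); (D)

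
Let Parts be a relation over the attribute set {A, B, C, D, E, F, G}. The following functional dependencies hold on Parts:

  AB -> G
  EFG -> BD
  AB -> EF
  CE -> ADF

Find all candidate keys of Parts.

Attribute C never appears on the right-hand side of any dependency, so C must belong to every candidate key.
{C}⁺ = {C}, which is not all of the schema, so we must add further attributes.
{A, B, C}⁺: AB→G adds G; AB→EF adds E, F; CE→ADF adds D → {A, B, C, D, E, F, G}. Minimal: {B, C}⁺ = {B, C}; {A, C}⁺ = {A, C}; {A, B}⁺ = {A, B, D, E, F, G} — none reach the full schema.
{B, C, E}⁺: CE→ADF adds A, D, F; AB→G adds G → {A, B, C, D, E, F, G}. Minimal: {C, E}⁺ = {A, C, D, E, F}; {B, E}⁺ = {B, E}; {B, C}⁺ = {B, C} — none reach the full schema.
{C, E, G}⁺: CE→ADF adds A, D, F; EFG→BD adds B → {A, B, C, D, E, F, G}. Minimal: {E, G}⁺ = {E, G}; {C, G}⁺ = {C, G}; {C, E}⁺ = {A, C, D, E, F} — none reach the full schema.

ABC; BCE; CEG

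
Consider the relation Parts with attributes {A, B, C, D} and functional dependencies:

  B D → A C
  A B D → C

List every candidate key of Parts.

{B, D}⁺: BD→AC adds A, C → {A, B, C, D}. Minimal: {D}⁺ = {D}; {B}⁺ = {B} — none reach the full schema.

(B, D)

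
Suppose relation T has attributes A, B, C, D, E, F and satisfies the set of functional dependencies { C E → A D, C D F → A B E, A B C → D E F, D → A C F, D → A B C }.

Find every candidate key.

{D}, {C, E}, {A, B, C}

{D}⁺: D→ACF adds A, C, F; D→ABC adds B; CDF→ABE adds E → {A, B, C, D, E, F}.
{C, E}⁺: CE→AD adds A, D; D→ACF adds F; D→ABC adds B → {A, B, C, D, E, F}. Minimal: {E}⁺ = {E}; {C}⁺ = {C} — none reach the full schema.
{A, B, C}⁺: ABC→DEF adds D, E, F → {A, B, C, D, E, F}. Minimal: {B, C}⁺ = {B, C}; {A, C}⁺ = {A, C}; {A, B}⁺ = {A, B} — none reach the full schema.
Any other superkey contains one of these as a subset, so there are no further candidate keys.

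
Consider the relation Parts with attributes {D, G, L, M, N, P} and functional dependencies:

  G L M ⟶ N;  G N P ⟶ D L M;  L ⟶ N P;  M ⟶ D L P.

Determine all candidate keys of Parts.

{G, L}; {G, M}; {G, N, P}

Attribute G never appears on the right-hand side of any dependency, so G must belong to every candidate key.
{G}⁺ = {G}, which is not all of the schema, so we must add further attributes.
{G, L}⁺: L→NP adds N, P; GNP→DLM adds D, M → {D, G, L, M, N, P}.
{G, M}⁺: M→DLP adds D, L, P; GLM→N adds N → {D, G, L, M, N, P}.
{G, N, P}⁺: GNP→DLM adds D, L, M → {D, G, L, M, N, P}.
Any other superkey contains one of these as a subset, so there are no further candidate keys.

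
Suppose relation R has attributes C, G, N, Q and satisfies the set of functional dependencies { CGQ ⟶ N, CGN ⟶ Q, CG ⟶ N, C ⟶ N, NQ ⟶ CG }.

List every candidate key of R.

{C, G}⁺: CG→N adds N; CGN→Q adds Q → {C, G, N, Q}.
{C, Q}⁺: C→N adds N; NQ→CG adds G → {C, G, N, Q}.
{N, Q}⁺: NQ→CG adds C, G → {C, G, N, Q}.
Any other superkey contains one of these as a subset, so there are no further candidate keys.

(C, G), (C, Q), (N, Q)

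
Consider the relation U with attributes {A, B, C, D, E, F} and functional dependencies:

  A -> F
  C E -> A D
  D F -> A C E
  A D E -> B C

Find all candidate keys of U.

AD, CE, DF

{A, D}⁺: A→F adds F; DF→ACE adds C, E; ADE→BC adds B → {A, B, C, D, E, F}.
{C, E}⁺: CE→AD adds A, D; ADE→BC adds B; A→F adds F → {A, B, C, D, E, F}.
{D, F}⁺: DF→ACE adds A, C, E; ADE→BC adds B → {A, B, C, D, E, F}.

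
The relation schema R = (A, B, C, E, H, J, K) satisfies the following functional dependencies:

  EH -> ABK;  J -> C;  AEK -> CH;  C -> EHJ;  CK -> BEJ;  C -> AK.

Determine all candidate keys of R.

{C}⁺: C→EHJ adds E, H, J; C→AK adds A, K; EH→ABK adds B → {A, B, C, E, H, J, K}.
{J}⁺: J→C adds C; C→EHJ adds E, H; C→AK adds A, K; EH→ABK adds B → {A, B, C, E, H, J, K}.
{E, H}⁺: EH→ABK adds A, B, K; AEK→CH adds C; C→EHJ adds J → {A, B, C, E, H, J, K}. Minimal: {H}⁺ = {H}; {E}⁺ = {E} — none reach the full schema.
{A, E, K}⁺: AEK→CH adds C, H; C→EHJ adds J; CK→BEJ adds B → {A, B, C, E, H, J, K}. Minimal: {E, K}⁺ = {E, K}; {A, K}⁺ = {A, K}; {A, E}⁺ = {A, E} — none reach the full schema.

{C}, {J}, {E, H}, {A, E, K}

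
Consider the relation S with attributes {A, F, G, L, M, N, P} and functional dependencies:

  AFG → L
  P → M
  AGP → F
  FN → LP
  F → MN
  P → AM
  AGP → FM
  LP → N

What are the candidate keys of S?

FG, GP

Attribute G never appears on the right-hand side of any dependency, so G must belong to every candidate key.
{G}⁺ = {G}, which is not all of the schema, so we must add further attributes.
{F, G}⁺: F→MN adds M, N; FN→LP adds L, P; P→AM adds A → {A, F, G, L, M, N, P}.
{G, P}⁺: P→M adds M; P→AM adds A; AGP→FM adds F; AFG→L adds L; F→MN adds N → {A, F, G, L, M, N, P}.
Any other superkey contains one of these as a subset, so there are no further candidate keys.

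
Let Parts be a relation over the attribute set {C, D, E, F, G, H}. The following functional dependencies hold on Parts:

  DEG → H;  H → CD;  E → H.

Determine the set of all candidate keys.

{E, F, G}⁺: E→H adds H; H→CD adds C, D → {C, D, E, F, G, H}. Minimal: {F, G}⁺ = {F, G}; {E, G}⁺ = {C, D, E, G, H}; {E, F}⁺ = {C, D, E, F, H} — none reach the full schema.

(E, F, G)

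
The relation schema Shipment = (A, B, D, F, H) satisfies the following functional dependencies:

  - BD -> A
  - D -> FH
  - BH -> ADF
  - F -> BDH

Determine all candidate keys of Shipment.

(D); (F); (B, H)

{D}⁺: D→FH adds F, H; F→BDH adds B; BD→A adds A → {A, B, D, F, H}.
{F}⁺: F→BDH adds B, D, H; BD→A adds A → {A, B, D, F, H}.
{B, H}⁺: BH→ADF adds A, D, F → {A, B, D, F, H}. Minimal: {H}⁺ = {H}; {B}⁺ = {B} — none reach the full schema.
Any other superkey contains one of these as a subset, so there are no further candidate keys.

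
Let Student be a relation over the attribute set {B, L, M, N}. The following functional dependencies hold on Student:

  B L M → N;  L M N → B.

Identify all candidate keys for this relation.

Attributes L, M never appear on any right-hand side, so every candidate key must contain {L, M}.
{L, M}⁺ = {L, M}, which is not all of the schema, so we must add further attributes.
{B, L, M}⁺: BLM→N adds N → {B, L, M, N}.
{L, M, N}⁺: LMN→B adds B → {B, L, M, N}.

{B, L, M}; {L, M, N}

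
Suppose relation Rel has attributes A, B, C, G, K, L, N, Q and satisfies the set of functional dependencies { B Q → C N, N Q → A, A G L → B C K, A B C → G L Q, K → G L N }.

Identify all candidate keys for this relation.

(A, K); (B, Q); (K, Q); (A, B, C); (A, G, L); (G, L, N, Q)

{A, K}⁺: K→GLN adds G, L, N; AGL→BCK adds B, C; ABC→GLQ adds Q → {A, B, C, G, K, L, N, Q}. Minimal: {K}⁺ = {G, K, L, N}; {A}⁺ = {A} — none reach the full schema.
{B, Q}⁺: BQ→CN adds C, N; NQ→A adds A; ABC→GLQ adds G, L; AGL→BCK adds K → {A, B, C, G, K, L, N, Q}. Minimal: {Q}⁺ = {Q}; {B}⁺ = {B} — none reach the full schema.
{K, Q}⁺: K→GLN adds G, L, N; NQ→A adds A; AGL→BCK adds B, C → {A, B, C, G, K, L, N, Q}. Minimal: {Q}⁺ = {Q}; {K}⁺ = {G, K, L, N} — none reach the full schema.
{A, B, C}⁺: ABC→GLQ adds G, L, Q; BQ→CN adds N; AGL→BCK adds K → {A, B, C, G, K, L, N, Q}. Minimal: {B, C}⁺ = {B, C}; {A, C}⁺ = {A, C}; {A, B}⁺ = {A, B} — none reach the full schema.
{A, G, L}⁺: AGL→BCK adds B, C, K; ABC→GLQ adds Q; K→GLN adds N → {A, B, C, G, K, L, N, Q}. Minimal: {G, L}⁺ = {G, L}; {A, L}⁺ = {A, L}; {A, G}⁺ = {A, G} — none reach the full schema.
{G, L, N, Q}⁺: NQ→A adds A; AGL→BCK adds B, C, K → {A, B, C, G, K, L, N, Q}. Minimal: {L, N, Q}⁺ = {A, L, N, Q}; {G, N, Q}⁺ = {A, G, N, Q}; {G, L, Q}⁺ = {G, L, Q}; … — none reach the full schema.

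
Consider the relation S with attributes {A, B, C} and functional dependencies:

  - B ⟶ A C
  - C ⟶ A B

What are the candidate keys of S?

{B}⁺: B→AC adds A, C → {A, B, C}.
{C}⁺: C→AB adds A, B → {A, B, C}.
Any other superkey contains one of these as a subset, so there are no further candidate keys.

(B); (C)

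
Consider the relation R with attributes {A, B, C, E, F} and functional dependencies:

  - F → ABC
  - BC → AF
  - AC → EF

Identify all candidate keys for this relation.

{F}⁺: F→ABC adds A, B, C; AC→EF adds E → {A, B, C, E, F}.
{A, C}⁺: AC→EF adds E, F; F→ABC adds B → {A, B, C, E, F}. Minimal: {C}⁺ = {C}; {A}⁺ = {A} — none reach the full schema.
{B, C}⁺: BC→AF adds A, F; AC→EF adds E → {A, B, C, E, F}. Minimal: {C}⁺ = {C}; {B}⁺ = {B} — none reach the full schema.

(F); (A, C); (B, C)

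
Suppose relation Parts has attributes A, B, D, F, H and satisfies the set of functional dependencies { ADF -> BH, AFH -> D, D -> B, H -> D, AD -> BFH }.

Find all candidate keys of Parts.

Attribute A never appears on the right-hand side of any dependency, so A must belong to every candidate key.
{A}⁺ = {A}, which is not all of the schema, so we must add further attributes.
{A, D}⁺: D→B adds B; AD→BFH adds F, H → {A, B, D, F, H}. Minimal: {D}⁺ = {B, D}; {A}⁺ = {A} — none reach the full schema.
{A, H}⁺: H→D adds D; AD→BFH adds B, F → {A, B, D, F, H}. Minimal: {H}⁺ = {B, D, H}; {A}⁺ = {A} — none reach the full schema.
Any other superkey contains one of these as a subset, so there are no further candidate keys.

{A, D}; {A, H}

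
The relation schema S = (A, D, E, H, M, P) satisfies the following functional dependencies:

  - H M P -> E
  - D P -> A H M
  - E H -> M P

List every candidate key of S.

Attribute D never appears on the right-hand side of any dependency, so D must belong to every candidate key.
{D}⁺ = {D}, which is not all of the schema, so we must add further attributes.
{D, P}⁺: DP→AHM adds A, H, M; HMP→E adds E → {A, D, E, H, M, P}. Minimal: {P}⁺ = {P}; {D}⁺ = {D} — none reach the full schema.
{D, E, H}⁺: EH→MP adds M, P; DP→AHM adds A → {A, D, E, H, M, P}. Minimal: {E, H}⁺ = {E, H, M, P}; {D, H}⁺ = {D, H}; {D, E}⁺ = {D, E} — none reach the full schema.
Any other superkey contains one of these as a subset, so there are no further candidate keys.

{D, P}; {D, E, H}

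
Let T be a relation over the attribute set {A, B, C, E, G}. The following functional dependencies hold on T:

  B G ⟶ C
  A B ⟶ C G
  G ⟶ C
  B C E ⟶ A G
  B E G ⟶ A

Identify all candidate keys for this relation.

ABE, BCE, BEG

Attributes B, E never appear on any right-hand side, so every candidate key must contain {B, E}.
{B, E}⁺ = {B, E}, which is not all of the schema, so we must add further attributes.
{A, B, E}⁺: AB→CG adds C, G → {A, B, C, E, G}.
{B, C, E}⁺: BCE→AG adds A, G → {A, B, C, E, G}.
{B, E, G}⁺: BG→C adds C; BCE→AG adds A → {A, B, C, E, G}.
Any other superkey contains one of these as a subset, so there are no further candidate keys.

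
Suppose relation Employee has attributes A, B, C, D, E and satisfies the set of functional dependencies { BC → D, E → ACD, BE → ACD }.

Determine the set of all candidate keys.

{B, E}

Attributes B, E never appear on any right-hand side, so every candidate key must contain {B, E}.
{B, E}⁺ = {A, B, C, D, E}, which is all of the schema, so {B, E} is the only candidate key.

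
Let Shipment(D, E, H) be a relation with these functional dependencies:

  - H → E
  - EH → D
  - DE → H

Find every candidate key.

{H}⁺: H→E adds E; EH→D adds D → {D, E, H}.
{D, E}⁺: DE→H adds H → {D, E, H}. Minimal: {E}⁺ = {E}; {D}⁺ = {D} — none reach the full schema.

{H}, {D, E}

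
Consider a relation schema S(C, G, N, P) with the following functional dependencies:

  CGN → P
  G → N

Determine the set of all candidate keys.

(C, G)

Attributes C, G never appear on any right-hand side, so every candidate key must contain {C, G}.
{C, G}⁺ = {C, G, N, P}, which is all of the schema, so {C, G} is the only candidate key.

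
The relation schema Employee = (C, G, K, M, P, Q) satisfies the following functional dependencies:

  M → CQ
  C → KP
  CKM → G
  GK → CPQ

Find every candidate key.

Attribute M never appears on the right-hand side of any dependency, so M must belong to every candidate key.
{M}⁺ = {C, G, K, M, P, Q}, which is all of the schema, so {M} is the only candidate key.

{M}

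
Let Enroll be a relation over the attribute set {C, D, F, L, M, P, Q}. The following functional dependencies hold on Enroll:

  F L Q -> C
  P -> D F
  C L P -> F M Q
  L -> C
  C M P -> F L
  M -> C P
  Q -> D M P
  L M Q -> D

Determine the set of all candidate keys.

(M), (Q), (L, P)

{M}⁺: M→CP adds C, P; P→DF adds D, F; CMP→FL adds L; CLP→FMQ adds Q → {C, D, F, L, M, P, Q}.
{Q}⁺: Q→DMP adds D, M, P; P→DF adds F; M→CP adds C; CMP→FL adds L → {C, D, F, L, M, P, Q}.
{L, P}⁺: P→DF adds D, F; L→C adds C; CLP→FMQ adds M, Q → {C, D, F, L, M, P, Q}. Minimal: {P}⁺ = {D, F, P}; {L}⁺ = {C, L} — none reach the full schema.
Any other superkey contains one of these as a subset, so there are no further candidate keys.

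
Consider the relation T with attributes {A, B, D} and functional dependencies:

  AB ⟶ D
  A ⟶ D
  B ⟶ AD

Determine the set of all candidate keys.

B

Attribute B never appears on the right-hand side of any dependency, so B must belong to every candidate key.
{B}⁺ = {A, B, D}, which is all of the schema, so {B} is the only candidate key.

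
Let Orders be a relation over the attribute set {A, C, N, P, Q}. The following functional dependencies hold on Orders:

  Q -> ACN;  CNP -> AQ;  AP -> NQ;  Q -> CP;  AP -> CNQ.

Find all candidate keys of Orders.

{Q}, {A, P}, {C, N, P}

{Q}⁺: Q→ACN adds A, C, N; Q→CP adds P → {A, C, N, P, Q}.
{A, P}⁺: AP→NQ adds N, Q; Q→CP adds C → {A, C, N, P, Q}.
{C, N, P}⁺: CNP→AQ adds A, Q → {A, C, N, P, Q}.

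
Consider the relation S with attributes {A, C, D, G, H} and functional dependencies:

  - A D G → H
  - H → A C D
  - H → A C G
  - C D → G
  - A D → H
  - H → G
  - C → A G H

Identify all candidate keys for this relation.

{C}⁺: C→AGH adds A, G, H; H→ACD adds D → {A, C, D, G, H}.
{H}⁺: H→ACD adds A, C, D; H→ACG adds G → {A, C, D, G, H}.
{A, D}⁺: AD→H adds H; H→G adds G; H→ACD adds C → {A, C, D, G, H}. Minimal: {D}⁺ = {D}; {A}⁺ = {A} — none reach the full schema.

C; H; AD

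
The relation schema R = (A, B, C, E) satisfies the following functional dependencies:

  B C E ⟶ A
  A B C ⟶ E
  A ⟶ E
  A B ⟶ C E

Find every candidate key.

{A, B}, {B, C, E}

{A, B}⁺: A→E adds E; AB→CE adds C → {A, B, C, E}.
{B, C, E}⁺: BCE→A adds A → {A, B, C, E}.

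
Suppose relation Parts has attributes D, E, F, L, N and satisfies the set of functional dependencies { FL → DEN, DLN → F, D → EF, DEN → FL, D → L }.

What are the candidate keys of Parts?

{D}⁺: D→EF adds E, F; D→L adds L; FL→DEN adds N → {D, E, F, L, N}.
{F, L}⁺: FL→DEN adds D, E, N → {D, E, F, L, N}. Minimal: {L}⁺ = {L}; {F}⁺ = {F} — none reach the full schema.
Any other superkey contains one of these as a subset, so there are no further candidate keys.

D, FL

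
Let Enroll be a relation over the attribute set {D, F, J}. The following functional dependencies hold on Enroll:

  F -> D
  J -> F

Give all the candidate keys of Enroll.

{J}⁺: J→F adds F; F→D adds D → {D, F, J}.
No other minimal superkey exists.

{J}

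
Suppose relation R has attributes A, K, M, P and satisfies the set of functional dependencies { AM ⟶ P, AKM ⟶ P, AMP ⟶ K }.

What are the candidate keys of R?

Attributes A, M never appear on any right-hand side, so every candidate key must contain {A, M}.
{A, M}⁺ = {A, K, M, P}, which is all of the schema, so {A, M} is the only candidate key.

{A, M}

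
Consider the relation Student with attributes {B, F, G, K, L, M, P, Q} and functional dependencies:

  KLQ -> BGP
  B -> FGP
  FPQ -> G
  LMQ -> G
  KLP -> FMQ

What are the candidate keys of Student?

BKL, KLP, KLQ

Attributes K, L never appear on any right-hand side, so every candidate key must contain {K, L}.
{K, L}⁺ = {K, L}, which is not all of the schema, so we must add further attributes.
{B, K, L}⁺: B→FGP adds F, G, P; KLP→FMQ adds M, Q → {B, F, G, K, L, M, P, Q}.
{K, L, P}⁺: KLP→FMQ adds F, M, Q; KLQ→BGP adds B, G → {B, F, G, K, L, M, P, Q}.
{K, L, Q}⁺: KLQ→BGP adds B, G, P; B→FGP adds F; KLP→FMQ adds M → {B, F, G, K, L, M, P, Q}.
Any other superkey contains one of these as a subset, so there are no further candidate keys.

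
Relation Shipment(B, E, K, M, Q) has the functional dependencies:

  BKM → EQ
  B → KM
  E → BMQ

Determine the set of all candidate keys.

{B}, {E}

{B}⁺: B→KM adds K, M; BKM→EQ adds E, Q → {B, E, K, M, Q}.
{E}⁺: E→BMQ adds B, M, Q; B→KM adds K → {B, E, K, M, Q}.
Any other superkey contains one of these as a subset, so there are no further candidate keys.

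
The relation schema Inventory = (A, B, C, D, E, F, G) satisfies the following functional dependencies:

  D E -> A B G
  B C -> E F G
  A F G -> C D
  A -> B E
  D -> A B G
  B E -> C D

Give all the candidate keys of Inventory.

(A); (D); (B, C); (B, E)

{A}⁺: A→BE adds B, E; BE→CD adds C, D; DE→ABG adds G; BC→EFG adds F → {A, B, C, D, E, F, G}.
{D}⁺: D→ABG adds A, B, G; A→BE adds E; BE→CD adds C; BC→EFG adds F → {A, B, C, D, E, F, G}.
{B, C}⁺: BC→EFG adds E, F, G; BE→CD adds D; DE→ABG adds A → {A, B, C, D, E, F, G}.
{B, E}⁺: BE→CD adds C, D; DE→ABG adds A, G; BC→EFG adds F → {A, B, C, D, E, F, G}.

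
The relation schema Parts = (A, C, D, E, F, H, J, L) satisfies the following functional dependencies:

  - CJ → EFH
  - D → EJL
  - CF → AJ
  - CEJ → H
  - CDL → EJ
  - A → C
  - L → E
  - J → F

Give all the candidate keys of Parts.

Attribute D never appears on the right-hand side of any dependency, so D must belong to every candidate key.
{D}⁺ = {D, E, F, J, L}, which is not all of the schema, so we must add further attributes.
{A, D}⁺: D→EJL adds E, J, L; A→C adds C; J→F adds F; CJ→EFH adds H → {A, C, D, E, F, H, J, L}. Minimal: {D}⁺ = {D, E, F, J, L}; {A}⁺ = {A, C} — none reach the full schema.
{C, D}⁺: D→EJL adds E, J, L; CEJ→H adds H; J→F adds F; CF→AJ adds A → {A, C, D, E, F, H, J, L}. Minimal: {D}⁺ = {D, E, F, J, L}; {C}⁺ = {C} — none reach the full schema.

(A, D), (C, D)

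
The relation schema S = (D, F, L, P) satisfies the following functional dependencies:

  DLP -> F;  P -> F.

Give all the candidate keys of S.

Attributes D, L, P never appear on any right-hand side, so every candidate key must contain {D, L, P}.
{D, L, P}⁺ = {D, F, L, P}, which is all of the schema, so {D, L, P} is the only candidate key.

{D, L, P}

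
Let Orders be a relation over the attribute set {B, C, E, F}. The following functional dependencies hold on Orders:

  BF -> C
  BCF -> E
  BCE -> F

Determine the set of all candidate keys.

{B, F}; {B, C, E}

Attribute B never appears on the right-hand side of any dependency, so B must belong to every candidate key.
{B}⁺ = {B}, which is not all of the schema, so we must add further attributes.
{B, F}⁺: BF→C adds C; BCF→E adds E → {B, C, E, F}. Minimal: {F}⁺ = {F}; {B}⁺ = {B} — none reach the full schema.
{B, C, E}⁺: BCE→F adds F → {B, C, E, F}. Minimal: {C, E}⁺ = {C, E}; {B, E}⁺ = {B, E}; {B, C}⁺ = {B, C} — none reach the full schema.
Any other superkey contains one of these as a subset, so there are no further candidate keys.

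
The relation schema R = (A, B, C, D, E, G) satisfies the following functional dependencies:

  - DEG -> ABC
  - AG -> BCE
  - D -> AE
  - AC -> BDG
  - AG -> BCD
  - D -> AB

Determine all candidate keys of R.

(A, C), (A, G), (C, D), (D, G)

{A, C}⁺: AC→BDG adds B, D, G; AG→BCE adds E → {A, B, C, D, E, G}. Minimal: {C}⁺ = {C}; {A}⁺ = {A} — none reach the full schema.
{A, G}⁺: AG→BCE adds B, C, E; AC→BDG adds D → {A, B, C, D, E, G}. Minimal: {G}⁺ = {G}; {A}⁺ = {A} — none reach the full schema.
{C, D}⁺: D→AE adds A, E; AC→BDG adds B, G → {A, B, C, D, E, G}. Minimal: {D}⁺ = {A, B, D, E}; {C}⁺ = {C} — none reach the full schema.
{D, G}⁺: D→AE adds A, E; AG→BCD adds B, C → {A, B, C, D, E, G}. Minimal: {G}⁺ = {G}; {D}⁺ = {A, B, D, E} — none reach the full schema.
Any other superkey contains one of these as a subset, so there are no further candidate keys.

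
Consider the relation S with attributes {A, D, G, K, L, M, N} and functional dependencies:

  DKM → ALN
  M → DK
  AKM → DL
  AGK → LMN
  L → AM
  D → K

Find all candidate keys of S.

{G, L}⁺: L→AM adds A, M; M→DK adds D, K; AGK→LMN adds N → {A, D, G, K, L, M, N}.
{G, M}⁺: M→DK adds D, K; DKM→ALN adds A, L, N → {A, D, G, K, L, M, N}.
{A, D, G}⁺: D→K adds K; AGK→LMN adds L, M, N → {A, D, G, K, L, M, N}.
{A, G, K}⁺: AGK→LMN adds L, M, N; M→DK adds D → {A, D, G, K, L, M, N}.
Any other superkey contains one of these as a subset, so there are no further candidate keys.

{G, L}; {G, M}; {A, D, G}; {A, G, K}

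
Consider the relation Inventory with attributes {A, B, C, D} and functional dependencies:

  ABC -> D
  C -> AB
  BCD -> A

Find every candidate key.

{C}⁺: C→AB adds A, B; ABC→D adds D → {A, B, C, D}.

C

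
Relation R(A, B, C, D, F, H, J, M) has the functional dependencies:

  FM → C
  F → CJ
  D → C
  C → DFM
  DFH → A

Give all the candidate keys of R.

Attributes B, H never appear on any right-hand side, so every candidate key must contain {B, H}.
{B, H}⁺ = {B, H}, which is not all of the schema, so we must add further attributes.
{B, C, H}⁺: C→DFM adds D, F, M; DFH→A adds A; F→CJ adds J → {A, B, C, D, F, H, J, M}. Minimal: {C, H}⁺ = {A, C, D, F, H, J, M}; {B, H}⁺ = {B, H}; {B, C}⁺ = {B, C, D, F, J, M} — none reach the full schema.
{B, D, H}⁺: D→C adds C; C→DFM adds F, M; DFH→A adds A; F→CJ adds J → {A, B, C, D, F, H, J, M}. Minimal: {D, H}⁺ = {A, C, D, F, H, J, M}; {B, H}⁺ = {B, H}; {B, D}⁺ = {B, C, D, F, J, M} — none reach the full schema.
{B, F, H}⁺: F→CJ adds C, J; C→DFM adds D, M; DFH→A adds A → {A, B, C, D, F, H, J, M}. Minimal: {F, H}⁺ = {A, C, D, F, H, J, M}; {B, H}⁺ = {B, H}; {B, F}⁺ = {B, C, D, F, J, M} — none reach the full schema.
Any other superkey contains one of these as a subset, so there are no further candidate keys.

{B, C, H}, {B, D, H}, {B, F, H}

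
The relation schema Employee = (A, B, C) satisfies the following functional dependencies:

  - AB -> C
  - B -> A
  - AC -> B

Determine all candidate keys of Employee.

{B}, {A, C}

{B}⁺: B→A adds A; AB→C adds C → {A, B, C}.
{A, C}⁺: AC→B adds B → {A, B, C}. Minimal: {C}⁺ = {C}; {A}⁺ = {A} — none reach the full schema.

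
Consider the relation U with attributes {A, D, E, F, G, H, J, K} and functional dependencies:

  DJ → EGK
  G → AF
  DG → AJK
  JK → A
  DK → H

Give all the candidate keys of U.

(D, G), (D, J)

Attribute D never appears on the right-hand side of any dependency, so D must belong to every candidate key.
{D}⁺ = {D}, which is not all of the schema, so we must add further attributes.
{D, G}⁺: G→AF adds A, F; DG→AJK adds J, K; DK→H adds H; DJ→EGK adds E → {A, D, E, F, G, H, J, K}.
{D, J}⁺: DJ→EGK adds E, G, K; G→AF adds A, F; DK→H adds H → {A, D, E, F, G, H, J, K}.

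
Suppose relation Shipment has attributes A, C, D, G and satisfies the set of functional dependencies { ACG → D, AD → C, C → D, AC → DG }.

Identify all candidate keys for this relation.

Attribute A never appears on the right-hand side of any dependency, so A must belong to every candidate key.
{A}⁺ = {A}, which is not all of the schema, so we must add further attributes.
{A, C}⁺: C→D adds D; AC→DG adds G → {A, C, D, G}. Minimal: {C}⁺ = {C, D}; {A}⁺ = {A} — none reach the full schema.
{A, D}⁺: AD→C adds C; AC→DG adds G → {A, C, D, G}. Minimal: {D}⁺ = {D}; {A}⁺ = {A} — none reach the full schema.

AC, AD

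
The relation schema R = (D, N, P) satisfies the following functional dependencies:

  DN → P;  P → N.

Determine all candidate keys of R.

Attribute D never appears on the right-hand side of any dependency, so D must belong to every candidate key.
{D}⁺ = {D}, which is not all of the schema, so we must add further attributes.
{D, N}⁺: DN→P adds P → {D, N, P}. Minimal: {N}⁺ = {N}; {D}⁺ = {D} — none reach the full schema.
{D, P}⁺: P→N adds N → {D, N, P}. Minimal: {P}⁺ = {N, P}; {D}⁺ = {D} — none reach the full schema.
Any other superkey contains one of these as a subset, so there are no further candidate keys.

DN, DP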